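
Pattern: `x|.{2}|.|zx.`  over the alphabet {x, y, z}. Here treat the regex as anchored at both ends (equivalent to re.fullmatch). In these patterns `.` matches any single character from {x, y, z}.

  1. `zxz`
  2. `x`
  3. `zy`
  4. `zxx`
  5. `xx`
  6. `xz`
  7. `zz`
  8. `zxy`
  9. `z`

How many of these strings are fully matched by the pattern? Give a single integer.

1 → match
2 → match
3 → match
4 → match
5 → match
6 → match
7 → match
8 → match
9 → match
Total matched: 9

9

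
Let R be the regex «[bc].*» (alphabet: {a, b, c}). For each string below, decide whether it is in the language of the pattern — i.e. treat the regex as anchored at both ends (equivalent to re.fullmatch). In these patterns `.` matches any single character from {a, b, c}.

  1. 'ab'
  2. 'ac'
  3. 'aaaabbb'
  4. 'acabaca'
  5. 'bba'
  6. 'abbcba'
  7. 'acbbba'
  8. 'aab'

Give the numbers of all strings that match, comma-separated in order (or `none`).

1 → no match
2 → no match
3 → no match
4 → no match
5 → match
6 → no match
7 → no match
8 → no match

5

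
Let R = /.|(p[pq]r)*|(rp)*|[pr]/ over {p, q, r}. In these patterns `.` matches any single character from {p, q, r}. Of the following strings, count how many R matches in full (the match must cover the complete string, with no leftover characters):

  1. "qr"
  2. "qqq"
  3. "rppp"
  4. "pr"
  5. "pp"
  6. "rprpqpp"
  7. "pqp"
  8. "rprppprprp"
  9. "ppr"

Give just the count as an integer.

1 → no match
2 → no match
3 → no match
4 → no match
5 → no match
6 → no match
7 → no match
8 → no match
9 → match
Total matched: 1

1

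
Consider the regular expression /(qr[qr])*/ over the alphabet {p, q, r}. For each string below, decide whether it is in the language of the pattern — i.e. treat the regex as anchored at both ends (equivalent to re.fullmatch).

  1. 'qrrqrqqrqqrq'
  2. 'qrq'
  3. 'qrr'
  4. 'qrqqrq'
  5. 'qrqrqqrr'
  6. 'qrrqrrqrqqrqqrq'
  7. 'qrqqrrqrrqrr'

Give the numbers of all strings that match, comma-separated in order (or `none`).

1 → match
2 → match
3 → match
4 → match
5 → no match
6 → match
7 → match

1, 2, 3, 4, 6, 7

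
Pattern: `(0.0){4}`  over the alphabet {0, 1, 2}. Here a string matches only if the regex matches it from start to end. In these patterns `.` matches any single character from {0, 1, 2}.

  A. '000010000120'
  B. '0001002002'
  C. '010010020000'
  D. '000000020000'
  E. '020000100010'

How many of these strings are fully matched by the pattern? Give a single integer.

A → no match
B → no match — must end with '0'
C → match
D → match
E → no match
Total matched: 2

2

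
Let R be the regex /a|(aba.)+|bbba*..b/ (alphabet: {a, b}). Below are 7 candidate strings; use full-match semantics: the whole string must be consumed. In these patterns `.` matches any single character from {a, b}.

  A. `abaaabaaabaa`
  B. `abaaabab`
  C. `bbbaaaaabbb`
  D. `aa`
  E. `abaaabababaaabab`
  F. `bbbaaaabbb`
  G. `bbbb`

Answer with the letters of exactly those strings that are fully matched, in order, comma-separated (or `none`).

A → match
B → match
C → match
D → no match
E → match
F → match
G → no match

A, B, C, E, F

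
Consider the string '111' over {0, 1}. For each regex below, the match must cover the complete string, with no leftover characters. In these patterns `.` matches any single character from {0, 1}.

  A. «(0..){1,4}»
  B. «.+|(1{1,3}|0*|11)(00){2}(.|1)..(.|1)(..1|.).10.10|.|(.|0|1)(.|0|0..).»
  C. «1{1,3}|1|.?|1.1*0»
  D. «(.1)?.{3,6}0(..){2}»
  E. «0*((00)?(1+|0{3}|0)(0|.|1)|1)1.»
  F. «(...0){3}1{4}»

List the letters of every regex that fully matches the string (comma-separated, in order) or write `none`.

A → no match — must start with '0'
B → match
C → match
D → no match
E → match
F → no match

B, C, E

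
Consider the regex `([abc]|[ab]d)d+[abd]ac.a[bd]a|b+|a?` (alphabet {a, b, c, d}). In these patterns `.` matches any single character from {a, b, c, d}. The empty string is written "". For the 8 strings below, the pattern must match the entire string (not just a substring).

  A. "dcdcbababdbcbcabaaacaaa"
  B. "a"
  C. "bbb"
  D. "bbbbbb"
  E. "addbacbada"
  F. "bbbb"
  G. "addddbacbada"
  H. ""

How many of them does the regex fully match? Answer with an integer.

7

A → no match
B → match
C → match
D → match
E → match
F → match
G → match
H → match
Total matched: 7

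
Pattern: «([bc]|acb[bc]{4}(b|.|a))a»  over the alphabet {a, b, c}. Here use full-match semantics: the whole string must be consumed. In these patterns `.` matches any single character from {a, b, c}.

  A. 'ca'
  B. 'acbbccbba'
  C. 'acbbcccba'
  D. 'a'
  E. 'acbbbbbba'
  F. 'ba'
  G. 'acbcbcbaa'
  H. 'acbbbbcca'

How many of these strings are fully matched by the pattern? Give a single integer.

A. 'ca' → match
B. 'acbbccbba' → match
C. 'acbbcccba' → match
D. 'a' → no match
E. 'acbbbbbba' → match
F. 'ba' → match
G. 'acbcbcbaa' → match
H. 'acbbbbcca' → match
Total matched: 7

7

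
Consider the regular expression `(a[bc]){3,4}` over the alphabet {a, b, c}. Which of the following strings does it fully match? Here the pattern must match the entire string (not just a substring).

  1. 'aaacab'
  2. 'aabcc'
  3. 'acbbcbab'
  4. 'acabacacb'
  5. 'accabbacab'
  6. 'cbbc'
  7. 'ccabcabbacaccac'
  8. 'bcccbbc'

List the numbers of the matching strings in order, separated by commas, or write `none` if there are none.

1. 'aaacab' → no match
2. 'aabcc' → no match
3. 'acbbcbab' → no match
4. 'acabacacb' → no match
5. 'accabbacab' → no match
6. 'cbbc' → no match — must start with 'a'
7 → no match — must start with 'a'
8. 'bcccbbc' → no match — must start with 'a'

none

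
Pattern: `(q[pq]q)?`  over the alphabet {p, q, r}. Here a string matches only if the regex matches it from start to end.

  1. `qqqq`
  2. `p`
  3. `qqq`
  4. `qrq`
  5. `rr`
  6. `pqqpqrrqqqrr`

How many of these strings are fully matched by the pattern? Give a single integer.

1 → no match
2 → no match
3 → match
4 → no match
5 → no match
6 → no match
Total matched: 1

1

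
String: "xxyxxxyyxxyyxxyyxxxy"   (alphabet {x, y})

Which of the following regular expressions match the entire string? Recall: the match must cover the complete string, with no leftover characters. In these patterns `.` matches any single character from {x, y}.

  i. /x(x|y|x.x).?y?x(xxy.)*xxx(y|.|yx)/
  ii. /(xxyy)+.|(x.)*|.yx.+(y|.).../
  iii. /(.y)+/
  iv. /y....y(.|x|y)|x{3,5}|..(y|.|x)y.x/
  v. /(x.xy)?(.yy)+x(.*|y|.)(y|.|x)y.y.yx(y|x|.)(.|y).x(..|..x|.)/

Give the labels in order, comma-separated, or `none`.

i → match
ii → no match
iii → no match
iv → no match
v → no match

i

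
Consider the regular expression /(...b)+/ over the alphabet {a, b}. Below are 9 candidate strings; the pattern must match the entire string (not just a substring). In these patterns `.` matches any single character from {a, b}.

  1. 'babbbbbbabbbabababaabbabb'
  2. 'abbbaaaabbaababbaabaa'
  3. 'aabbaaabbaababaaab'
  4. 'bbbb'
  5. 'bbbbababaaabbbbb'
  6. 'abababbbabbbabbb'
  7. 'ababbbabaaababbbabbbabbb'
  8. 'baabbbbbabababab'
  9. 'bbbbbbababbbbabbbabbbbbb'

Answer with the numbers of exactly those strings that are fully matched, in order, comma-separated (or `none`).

1 → no match
2 → no match — must end with 'b'
3 → no match
4 → match
5 → match
6 → match
7 → match
8 → match
9 → match

4, 5, 6, 7, 8, 9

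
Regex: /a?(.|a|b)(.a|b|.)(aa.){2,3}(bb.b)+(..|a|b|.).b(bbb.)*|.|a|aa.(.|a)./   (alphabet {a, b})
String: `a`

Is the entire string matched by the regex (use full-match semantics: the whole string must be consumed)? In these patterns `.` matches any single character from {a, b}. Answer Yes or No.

Yes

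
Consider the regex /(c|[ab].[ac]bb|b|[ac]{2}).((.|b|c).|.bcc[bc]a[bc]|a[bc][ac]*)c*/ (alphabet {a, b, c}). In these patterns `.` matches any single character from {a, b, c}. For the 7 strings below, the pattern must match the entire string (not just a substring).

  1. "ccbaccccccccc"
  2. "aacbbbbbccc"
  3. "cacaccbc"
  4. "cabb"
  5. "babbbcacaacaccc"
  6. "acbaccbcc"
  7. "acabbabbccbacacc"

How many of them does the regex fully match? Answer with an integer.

1 → match
2 → match
3 → no match
4 → match
5 → no match
6 → no match
7 → no match
Total matched: 3

3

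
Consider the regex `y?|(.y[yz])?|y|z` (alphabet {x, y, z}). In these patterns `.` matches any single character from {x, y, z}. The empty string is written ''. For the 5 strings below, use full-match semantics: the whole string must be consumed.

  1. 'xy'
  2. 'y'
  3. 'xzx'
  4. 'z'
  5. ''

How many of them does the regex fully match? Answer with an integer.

3

1. 'xy' → no match
2. 'y' → match
3. 'xzx' → no match
4. 'z' → match
5. '' → match
Total matched: 3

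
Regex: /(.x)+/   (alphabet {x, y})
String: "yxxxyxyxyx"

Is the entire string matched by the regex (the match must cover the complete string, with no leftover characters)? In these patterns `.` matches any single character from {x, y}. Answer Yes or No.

Yes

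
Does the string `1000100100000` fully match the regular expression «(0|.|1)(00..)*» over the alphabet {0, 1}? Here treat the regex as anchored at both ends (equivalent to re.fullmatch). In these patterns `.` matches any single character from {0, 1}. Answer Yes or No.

Yes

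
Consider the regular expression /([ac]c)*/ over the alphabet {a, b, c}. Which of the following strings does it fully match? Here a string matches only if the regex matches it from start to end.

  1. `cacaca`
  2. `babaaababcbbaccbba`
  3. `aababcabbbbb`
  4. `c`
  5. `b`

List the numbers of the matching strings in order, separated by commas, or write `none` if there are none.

1 → no match
2 → no match
3 → no match
4 → no match
5 → no match

none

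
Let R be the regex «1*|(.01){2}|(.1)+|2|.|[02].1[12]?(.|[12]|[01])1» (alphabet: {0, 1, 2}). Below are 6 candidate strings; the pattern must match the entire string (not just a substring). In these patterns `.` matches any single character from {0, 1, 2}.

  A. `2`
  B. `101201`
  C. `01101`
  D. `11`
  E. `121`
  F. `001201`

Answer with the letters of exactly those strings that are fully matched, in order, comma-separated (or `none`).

A → match
B → match
C → match
D → match
E → no match
F → match

A, B, C, D, F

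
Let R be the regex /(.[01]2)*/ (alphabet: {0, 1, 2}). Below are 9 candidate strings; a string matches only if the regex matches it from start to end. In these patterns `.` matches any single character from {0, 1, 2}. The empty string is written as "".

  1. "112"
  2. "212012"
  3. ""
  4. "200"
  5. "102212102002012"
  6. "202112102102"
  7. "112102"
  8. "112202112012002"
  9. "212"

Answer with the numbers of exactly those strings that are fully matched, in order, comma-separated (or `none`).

1, 2, 3, 5, 6, 7, 8, 9

1 → match
2 → match
3 → match
4 → no match
5 → match
6 → match
7 → match
8 → match
9 → match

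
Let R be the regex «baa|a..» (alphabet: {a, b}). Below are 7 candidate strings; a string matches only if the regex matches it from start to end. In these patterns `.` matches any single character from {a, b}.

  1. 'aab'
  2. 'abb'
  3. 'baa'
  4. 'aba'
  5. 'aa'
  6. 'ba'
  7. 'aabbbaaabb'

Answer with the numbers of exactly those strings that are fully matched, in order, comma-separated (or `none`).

1 → match
2 → match
3 → match
4 → match
5 → no match
6 → no match
7 → no match

1, 2, 3, 4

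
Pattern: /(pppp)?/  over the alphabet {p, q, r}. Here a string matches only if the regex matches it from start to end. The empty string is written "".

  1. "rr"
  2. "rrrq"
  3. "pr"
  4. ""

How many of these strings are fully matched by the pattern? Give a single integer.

1 → no match
2 → no match
3 → no match
4 → match
Total matched: 1

1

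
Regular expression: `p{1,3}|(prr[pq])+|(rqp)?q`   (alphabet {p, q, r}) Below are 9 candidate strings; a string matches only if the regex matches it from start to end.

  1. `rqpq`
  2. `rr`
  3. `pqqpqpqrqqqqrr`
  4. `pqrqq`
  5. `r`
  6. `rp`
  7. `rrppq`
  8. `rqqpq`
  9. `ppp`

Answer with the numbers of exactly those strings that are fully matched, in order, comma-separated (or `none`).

1. `rqpq` → match
2. `rr` → no match
3 → no match
4. `pqrqq` → no match
5. `r` → no match
6. `rp` → no match
7. `rrppq` → no match
8. `rqqpq` → no match
9. `ppp` → match

1, 9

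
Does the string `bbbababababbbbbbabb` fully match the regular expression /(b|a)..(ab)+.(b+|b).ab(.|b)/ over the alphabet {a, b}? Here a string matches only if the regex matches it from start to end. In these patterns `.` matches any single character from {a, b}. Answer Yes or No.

Yes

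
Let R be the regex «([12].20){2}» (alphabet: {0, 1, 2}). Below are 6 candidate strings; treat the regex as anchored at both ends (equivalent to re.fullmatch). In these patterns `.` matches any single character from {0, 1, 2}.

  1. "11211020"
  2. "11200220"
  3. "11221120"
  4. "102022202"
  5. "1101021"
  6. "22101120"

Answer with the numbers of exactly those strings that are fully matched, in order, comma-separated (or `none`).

1. "11211020" → no match
2. "11200220" → no match
3. "11221120" → no match
4. "102022202" → no match — must end with "20"
5. "1101021" → no match — must end with "20"
6. "22101120" → no match

none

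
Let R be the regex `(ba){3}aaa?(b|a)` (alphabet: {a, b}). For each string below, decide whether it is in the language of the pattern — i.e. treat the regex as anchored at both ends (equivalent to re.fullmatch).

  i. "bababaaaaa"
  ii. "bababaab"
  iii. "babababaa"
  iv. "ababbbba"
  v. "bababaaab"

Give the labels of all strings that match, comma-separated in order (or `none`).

i. "bababaaaaa" → match
ii. "bababaab" → no match
iii. "babababaa" → no match
iv. "ababbbba" → no match — must start with "ba"
v. "bababaaab" → match

i, v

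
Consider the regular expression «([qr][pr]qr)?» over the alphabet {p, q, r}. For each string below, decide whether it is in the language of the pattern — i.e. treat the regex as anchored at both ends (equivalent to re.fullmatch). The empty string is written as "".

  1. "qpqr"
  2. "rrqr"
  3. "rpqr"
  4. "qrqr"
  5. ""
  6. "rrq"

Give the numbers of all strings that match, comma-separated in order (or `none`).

1, 2, 3, 4, 5

1 → match
2 → match
3 → match
4 → match
5 → match
6 → no match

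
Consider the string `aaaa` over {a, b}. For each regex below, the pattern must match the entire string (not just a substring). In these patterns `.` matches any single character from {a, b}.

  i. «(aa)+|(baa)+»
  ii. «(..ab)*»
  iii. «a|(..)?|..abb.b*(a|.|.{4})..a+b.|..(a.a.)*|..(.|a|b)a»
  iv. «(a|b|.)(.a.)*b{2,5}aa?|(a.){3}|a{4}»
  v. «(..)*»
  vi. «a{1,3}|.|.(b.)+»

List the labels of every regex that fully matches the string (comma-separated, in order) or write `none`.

i → match
ii → no match
iii → match
iv → match
v → match
vi → no match

i, iii, iv, v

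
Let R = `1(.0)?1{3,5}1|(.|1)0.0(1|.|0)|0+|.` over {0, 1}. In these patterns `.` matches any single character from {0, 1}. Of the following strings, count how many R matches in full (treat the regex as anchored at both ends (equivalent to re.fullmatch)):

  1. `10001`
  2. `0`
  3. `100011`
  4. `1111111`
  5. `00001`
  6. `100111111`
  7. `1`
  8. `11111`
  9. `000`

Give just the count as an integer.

8

1 → match
2 → match
3 → no match
4 → match
5 → match
6 → match
7 → match
8 → match
9 → match
Total matched: 8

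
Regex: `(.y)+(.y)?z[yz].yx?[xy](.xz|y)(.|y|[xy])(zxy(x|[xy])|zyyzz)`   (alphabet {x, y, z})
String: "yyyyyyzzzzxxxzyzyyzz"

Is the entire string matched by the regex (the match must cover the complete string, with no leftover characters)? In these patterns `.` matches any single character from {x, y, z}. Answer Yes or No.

No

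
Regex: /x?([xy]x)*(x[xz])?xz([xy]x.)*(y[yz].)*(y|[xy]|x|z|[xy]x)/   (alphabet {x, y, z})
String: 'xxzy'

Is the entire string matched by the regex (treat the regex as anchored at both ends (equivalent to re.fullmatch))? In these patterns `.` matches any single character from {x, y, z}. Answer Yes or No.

Yes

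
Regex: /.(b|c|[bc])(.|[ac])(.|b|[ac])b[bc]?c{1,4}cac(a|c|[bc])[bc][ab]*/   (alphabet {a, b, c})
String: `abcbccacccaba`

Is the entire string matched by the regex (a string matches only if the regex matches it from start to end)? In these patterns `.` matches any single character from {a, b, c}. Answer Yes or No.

No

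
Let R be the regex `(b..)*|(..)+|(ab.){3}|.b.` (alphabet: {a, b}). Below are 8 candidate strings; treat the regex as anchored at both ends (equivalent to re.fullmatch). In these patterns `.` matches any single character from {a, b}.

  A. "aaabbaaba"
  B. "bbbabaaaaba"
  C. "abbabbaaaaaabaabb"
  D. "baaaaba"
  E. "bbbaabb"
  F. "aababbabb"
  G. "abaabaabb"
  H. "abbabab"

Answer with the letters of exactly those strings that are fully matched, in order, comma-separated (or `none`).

A → no match
B → no match
C → no match
D → no match
E → no match
F → no match
G → match
H → no match

G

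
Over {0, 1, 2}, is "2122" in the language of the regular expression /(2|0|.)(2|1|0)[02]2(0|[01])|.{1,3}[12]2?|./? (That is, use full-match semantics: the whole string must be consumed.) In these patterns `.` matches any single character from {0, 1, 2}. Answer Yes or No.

Yes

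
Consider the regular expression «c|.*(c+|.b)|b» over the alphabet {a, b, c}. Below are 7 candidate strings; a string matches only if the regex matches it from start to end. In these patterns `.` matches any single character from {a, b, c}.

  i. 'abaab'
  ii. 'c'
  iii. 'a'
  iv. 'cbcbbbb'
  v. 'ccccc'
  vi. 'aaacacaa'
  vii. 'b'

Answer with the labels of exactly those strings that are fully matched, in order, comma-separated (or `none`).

i → match
ii → match
iii → no match
iv → match
v → match
vi → no match
vii → match

i, ii, iv, v, vii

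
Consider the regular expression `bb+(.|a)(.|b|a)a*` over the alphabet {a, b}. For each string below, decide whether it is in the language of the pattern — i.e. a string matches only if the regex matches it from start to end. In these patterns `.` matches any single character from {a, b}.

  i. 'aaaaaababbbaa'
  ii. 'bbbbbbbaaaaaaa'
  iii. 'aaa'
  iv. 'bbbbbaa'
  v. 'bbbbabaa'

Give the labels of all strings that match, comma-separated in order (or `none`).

ii, iv, v

i → no match — must start with 'bb'
ii → match
iii. 'aaa' → no match — must start with 'bb'
iv. 'bbbbbaa' → match
v. 'bbbbabaa' → match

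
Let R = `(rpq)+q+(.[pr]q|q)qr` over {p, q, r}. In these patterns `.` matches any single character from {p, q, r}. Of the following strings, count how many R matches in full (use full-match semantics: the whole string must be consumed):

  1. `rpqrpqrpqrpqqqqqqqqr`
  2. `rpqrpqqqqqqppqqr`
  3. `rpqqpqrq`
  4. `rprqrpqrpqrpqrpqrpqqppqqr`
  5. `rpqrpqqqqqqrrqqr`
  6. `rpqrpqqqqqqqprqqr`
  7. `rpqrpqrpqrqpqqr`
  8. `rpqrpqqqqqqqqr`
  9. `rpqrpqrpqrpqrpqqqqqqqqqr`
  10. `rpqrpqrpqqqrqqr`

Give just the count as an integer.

7

1 → match
2 → match
3 → no match — must end with `qqr`
4 → no match — must start with `rpq`
5 → match
6 → match
7 → no match
8 → match
9 → match
10 → match
Total matched: 7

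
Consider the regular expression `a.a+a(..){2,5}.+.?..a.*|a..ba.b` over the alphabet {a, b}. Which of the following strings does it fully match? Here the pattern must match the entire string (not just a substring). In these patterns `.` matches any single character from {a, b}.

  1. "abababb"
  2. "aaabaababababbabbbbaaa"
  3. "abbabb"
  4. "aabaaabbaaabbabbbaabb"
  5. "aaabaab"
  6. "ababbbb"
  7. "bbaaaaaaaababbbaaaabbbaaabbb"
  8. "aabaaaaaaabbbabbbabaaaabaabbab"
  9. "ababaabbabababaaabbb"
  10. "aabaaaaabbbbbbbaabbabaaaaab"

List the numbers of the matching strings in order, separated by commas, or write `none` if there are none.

1 → match
2 → no match
3 → no match
4 → no match
5 → match
6 → no match
7 → no match — must start with "a"
8 → no match
9 → no match
10 → no match

1, 5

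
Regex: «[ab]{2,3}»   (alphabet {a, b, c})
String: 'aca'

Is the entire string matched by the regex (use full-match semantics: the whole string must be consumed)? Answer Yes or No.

No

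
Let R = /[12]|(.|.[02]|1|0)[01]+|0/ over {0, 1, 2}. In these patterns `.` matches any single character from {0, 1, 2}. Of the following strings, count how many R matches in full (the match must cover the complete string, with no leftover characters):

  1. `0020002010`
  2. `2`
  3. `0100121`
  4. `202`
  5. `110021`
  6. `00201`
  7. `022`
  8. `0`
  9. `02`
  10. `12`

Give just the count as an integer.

2

1 → no match
2 → match
3 → no match
4 → no match
5 → no match
6 → no match
7 → no match
8 → match
9 → no match
10 → no match
Total matched: 2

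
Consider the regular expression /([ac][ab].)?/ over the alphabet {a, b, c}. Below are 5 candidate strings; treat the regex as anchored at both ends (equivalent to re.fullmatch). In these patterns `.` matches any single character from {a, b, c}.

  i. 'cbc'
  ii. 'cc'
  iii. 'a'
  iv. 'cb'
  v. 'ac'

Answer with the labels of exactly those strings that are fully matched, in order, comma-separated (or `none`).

i

i → match
ii → no match
iii → no match
iv → no match
v → no match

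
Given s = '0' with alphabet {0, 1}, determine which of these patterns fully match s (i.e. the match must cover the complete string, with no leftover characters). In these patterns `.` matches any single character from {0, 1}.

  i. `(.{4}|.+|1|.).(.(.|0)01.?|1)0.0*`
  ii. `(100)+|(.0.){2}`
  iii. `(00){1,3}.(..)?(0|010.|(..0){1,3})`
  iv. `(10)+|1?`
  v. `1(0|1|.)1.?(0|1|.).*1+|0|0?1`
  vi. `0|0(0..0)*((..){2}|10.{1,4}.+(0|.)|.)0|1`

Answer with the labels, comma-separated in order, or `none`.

i → no match
ii → no match
iii → no match — must start with '00'
iv → no match
v → match
vi → match

v, vi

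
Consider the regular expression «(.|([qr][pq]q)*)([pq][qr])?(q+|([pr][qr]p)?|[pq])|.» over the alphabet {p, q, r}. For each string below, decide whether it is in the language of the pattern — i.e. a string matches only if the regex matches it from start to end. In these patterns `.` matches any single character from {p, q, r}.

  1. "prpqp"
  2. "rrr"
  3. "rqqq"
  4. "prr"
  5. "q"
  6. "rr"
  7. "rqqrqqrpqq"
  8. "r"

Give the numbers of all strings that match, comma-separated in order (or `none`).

1, 3, 5, 7, 8

1. "prpqp" → match
2. "rrr" → no match
3. "rqqq" → match
4. "prr" → no match
5. "q" → match
6. "rr" → no match
7. "rqqrqqrpqq" → match
8. "r" → match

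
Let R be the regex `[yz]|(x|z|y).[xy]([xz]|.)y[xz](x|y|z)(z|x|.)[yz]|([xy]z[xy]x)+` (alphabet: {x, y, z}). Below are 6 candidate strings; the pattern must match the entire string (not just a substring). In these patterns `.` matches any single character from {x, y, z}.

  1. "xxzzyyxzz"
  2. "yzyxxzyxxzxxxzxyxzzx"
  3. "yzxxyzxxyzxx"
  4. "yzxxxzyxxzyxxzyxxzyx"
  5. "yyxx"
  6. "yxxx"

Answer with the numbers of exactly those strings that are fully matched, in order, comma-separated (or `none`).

1. "xxzzyyxzz" → no match
2 → no match
3. "yzxxyzxxyzxx" → match
4 → match
5. "yyxx" → no match
6. "yxxx" → no match

3, 4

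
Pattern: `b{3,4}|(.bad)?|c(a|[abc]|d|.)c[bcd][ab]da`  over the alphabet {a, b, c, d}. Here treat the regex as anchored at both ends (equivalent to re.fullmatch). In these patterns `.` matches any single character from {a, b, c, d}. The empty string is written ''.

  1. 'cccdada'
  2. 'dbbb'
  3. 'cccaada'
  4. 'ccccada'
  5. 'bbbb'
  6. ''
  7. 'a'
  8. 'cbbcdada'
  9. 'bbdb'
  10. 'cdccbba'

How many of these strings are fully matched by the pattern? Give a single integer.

1 → match
2 → no match
3 → no match
4 → match
5 → match
6 → match
7 → no match
8 → no match
9 → no match
10 → no match
Total matched: 4

4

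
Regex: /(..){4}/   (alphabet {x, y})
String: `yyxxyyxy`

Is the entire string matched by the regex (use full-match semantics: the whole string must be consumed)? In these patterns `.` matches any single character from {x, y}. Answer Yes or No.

Yes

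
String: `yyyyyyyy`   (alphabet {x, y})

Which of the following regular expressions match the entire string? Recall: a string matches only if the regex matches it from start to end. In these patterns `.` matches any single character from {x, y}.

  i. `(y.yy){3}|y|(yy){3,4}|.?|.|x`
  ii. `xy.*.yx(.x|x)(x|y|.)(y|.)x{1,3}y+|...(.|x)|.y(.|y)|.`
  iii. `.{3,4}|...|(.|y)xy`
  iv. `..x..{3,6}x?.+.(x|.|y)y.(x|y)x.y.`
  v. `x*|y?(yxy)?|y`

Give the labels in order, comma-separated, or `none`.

i → match
ii → no match
iii → no match
iv → no match
v → no match

i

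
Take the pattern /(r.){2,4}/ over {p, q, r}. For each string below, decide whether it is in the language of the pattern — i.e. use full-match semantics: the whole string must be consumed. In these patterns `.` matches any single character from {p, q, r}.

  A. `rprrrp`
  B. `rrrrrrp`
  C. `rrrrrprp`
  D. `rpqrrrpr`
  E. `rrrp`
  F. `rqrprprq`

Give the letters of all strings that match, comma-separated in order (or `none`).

A, C, E, F

A. `rprrrp` → match
B. `rrrrrrp` → no match
C. `rrrrrprp` → match
D. `rpqrrrpr` → no match
E. `rrrp` → match
F. `rqrprprq` → match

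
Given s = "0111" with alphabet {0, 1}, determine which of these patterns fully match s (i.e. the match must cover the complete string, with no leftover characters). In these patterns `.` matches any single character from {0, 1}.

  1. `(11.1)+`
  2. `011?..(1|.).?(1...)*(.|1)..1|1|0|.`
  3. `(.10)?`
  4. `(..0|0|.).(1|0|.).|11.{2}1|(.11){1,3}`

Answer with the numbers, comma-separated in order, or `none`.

4

1 → no match — must start with "11"
2 → no match
3 → no match
4 → match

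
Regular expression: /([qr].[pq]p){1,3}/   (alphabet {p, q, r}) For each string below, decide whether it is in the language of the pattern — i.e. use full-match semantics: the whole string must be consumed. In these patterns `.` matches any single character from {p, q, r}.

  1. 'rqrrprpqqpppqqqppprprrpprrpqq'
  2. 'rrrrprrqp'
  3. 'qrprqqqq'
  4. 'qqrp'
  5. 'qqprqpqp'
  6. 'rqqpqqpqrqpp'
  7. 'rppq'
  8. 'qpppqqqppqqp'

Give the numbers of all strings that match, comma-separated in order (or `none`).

1 → no match — must end with 'p'
2. 'rrrrprrqp' → no match
3. 'qrprqqqq' → no match — must end with 'p'
4. 'qqrp' → no match
5. 'qqprqpqp' → no match
6. 'rqqpqqpqrqpp' → no match
7. 'rppq' → no match — must end with 'p'
8. 'qpppqqqppqqp' → no match

none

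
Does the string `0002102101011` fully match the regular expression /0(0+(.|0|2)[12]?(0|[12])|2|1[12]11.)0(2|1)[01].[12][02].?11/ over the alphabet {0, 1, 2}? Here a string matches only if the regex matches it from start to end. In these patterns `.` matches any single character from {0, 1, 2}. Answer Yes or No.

Yes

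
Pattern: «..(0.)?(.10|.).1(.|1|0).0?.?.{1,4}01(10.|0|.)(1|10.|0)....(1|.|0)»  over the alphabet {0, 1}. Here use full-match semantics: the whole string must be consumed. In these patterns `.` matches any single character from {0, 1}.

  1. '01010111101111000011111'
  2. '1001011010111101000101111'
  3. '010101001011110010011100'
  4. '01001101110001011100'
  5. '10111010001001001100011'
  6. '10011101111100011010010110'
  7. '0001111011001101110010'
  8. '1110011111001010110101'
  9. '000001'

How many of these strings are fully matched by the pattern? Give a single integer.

2

1 → no match
2 → no match
3 → match
4 → no match
5 → no match
6 → no match
7 → match
8 → no match
9 → no match
Total matched: 2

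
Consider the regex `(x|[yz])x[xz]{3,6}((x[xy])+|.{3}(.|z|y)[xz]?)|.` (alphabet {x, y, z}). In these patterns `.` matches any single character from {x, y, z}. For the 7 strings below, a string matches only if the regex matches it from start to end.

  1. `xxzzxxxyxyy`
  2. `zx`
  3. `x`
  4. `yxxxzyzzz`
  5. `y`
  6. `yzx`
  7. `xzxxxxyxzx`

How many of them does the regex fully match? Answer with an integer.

1 → match
2 → no match
3 → match
4 → match
5 → match
6 → no match
7 → no match
Total matched: 4

4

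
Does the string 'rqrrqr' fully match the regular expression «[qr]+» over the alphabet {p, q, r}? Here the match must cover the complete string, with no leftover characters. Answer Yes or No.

Yes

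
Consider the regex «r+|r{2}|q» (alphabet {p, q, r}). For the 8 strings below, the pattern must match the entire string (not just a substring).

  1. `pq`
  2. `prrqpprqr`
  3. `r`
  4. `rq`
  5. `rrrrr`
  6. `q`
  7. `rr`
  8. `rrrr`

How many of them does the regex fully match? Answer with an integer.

5

1. `pq` → no match
2. `prrqpprqr` → no match
3. `r` → match
4. `rq` → no match
5. `rrrrr` → match
6. `q` → match
7. `rr` → match
8. `rrrr` → match
Total matched: 5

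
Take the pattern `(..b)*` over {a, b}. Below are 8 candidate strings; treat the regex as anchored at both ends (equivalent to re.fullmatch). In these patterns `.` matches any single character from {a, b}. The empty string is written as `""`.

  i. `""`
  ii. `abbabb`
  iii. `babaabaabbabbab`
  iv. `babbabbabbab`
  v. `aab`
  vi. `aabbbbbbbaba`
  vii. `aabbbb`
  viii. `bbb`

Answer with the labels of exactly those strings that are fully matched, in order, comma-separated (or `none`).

i, ii, iii, iv, v, vii, viii

i → match
ii → match
iii → match
iv → match
v → match
vi → no match
vii → match
viii → match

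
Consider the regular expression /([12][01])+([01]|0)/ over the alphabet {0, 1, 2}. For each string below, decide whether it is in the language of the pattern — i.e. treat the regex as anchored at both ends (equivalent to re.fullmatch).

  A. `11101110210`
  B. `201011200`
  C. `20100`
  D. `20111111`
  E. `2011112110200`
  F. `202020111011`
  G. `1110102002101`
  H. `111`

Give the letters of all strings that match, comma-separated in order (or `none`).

A → match
B → match
C → match
D → no match
E → match
F → no match
G → no match
H → match

A, B, C, E, H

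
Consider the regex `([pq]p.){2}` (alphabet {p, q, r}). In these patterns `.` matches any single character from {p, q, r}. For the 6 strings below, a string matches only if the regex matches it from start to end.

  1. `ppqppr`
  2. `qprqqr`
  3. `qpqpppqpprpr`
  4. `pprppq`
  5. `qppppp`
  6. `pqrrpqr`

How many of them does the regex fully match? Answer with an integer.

1 → match
2 → no match
3 → no match
4 → match
5 → match
6 → no match
Total matched: 3

3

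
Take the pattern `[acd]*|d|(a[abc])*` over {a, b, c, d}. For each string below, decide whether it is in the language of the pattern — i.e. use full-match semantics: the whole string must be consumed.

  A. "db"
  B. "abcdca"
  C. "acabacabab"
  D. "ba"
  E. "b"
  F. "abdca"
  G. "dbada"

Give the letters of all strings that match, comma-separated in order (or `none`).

C

A → no match
B → no match
C → match
D → no match
E → no match
F → no match
G → no match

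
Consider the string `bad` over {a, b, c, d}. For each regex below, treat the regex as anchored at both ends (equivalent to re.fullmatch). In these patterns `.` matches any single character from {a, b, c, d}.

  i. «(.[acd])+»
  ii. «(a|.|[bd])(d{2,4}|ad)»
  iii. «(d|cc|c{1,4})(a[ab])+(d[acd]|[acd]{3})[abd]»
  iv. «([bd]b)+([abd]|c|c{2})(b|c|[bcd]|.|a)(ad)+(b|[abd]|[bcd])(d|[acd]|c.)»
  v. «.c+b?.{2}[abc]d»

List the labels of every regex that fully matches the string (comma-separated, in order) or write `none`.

ii

i → no match
ii → match
iii → no match
iv → no match
v → no match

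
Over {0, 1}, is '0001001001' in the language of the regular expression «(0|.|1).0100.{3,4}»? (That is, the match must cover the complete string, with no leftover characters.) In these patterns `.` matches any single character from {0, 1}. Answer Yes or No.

Yes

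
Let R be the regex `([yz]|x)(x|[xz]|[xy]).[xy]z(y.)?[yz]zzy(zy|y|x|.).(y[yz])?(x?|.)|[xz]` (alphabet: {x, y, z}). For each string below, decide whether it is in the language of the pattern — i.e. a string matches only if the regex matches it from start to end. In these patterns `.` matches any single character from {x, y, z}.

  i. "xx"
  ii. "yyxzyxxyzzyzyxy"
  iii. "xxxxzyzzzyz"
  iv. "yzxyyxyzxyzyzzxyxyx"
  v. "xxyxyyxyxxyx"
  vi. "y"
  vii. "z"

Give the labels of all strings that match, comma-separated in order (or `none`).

i. "xx" → no match
ii → no match
iii. "xxxxzyzzzyz" → no match
iv → no match
v. "xxyxyyxyxxyx" → no match
vi. "y" → no match
vii. "z" → match

vii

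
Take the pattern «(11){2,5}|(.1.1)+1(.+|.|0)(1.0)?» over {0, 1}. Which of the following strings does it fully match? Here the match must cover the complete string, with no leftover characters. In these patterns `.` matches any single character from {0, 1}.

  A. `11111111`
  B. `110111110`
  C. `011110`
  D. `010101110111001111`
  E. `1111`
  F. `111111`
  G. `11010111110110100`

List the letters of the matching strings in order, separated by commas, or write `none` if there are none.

A. `11111111` → match
B. `110111110` → match
C. `011110` → match
D → no match
E. `1111` → match
F. `111111` → match
G → match

A, B, C, E, F, G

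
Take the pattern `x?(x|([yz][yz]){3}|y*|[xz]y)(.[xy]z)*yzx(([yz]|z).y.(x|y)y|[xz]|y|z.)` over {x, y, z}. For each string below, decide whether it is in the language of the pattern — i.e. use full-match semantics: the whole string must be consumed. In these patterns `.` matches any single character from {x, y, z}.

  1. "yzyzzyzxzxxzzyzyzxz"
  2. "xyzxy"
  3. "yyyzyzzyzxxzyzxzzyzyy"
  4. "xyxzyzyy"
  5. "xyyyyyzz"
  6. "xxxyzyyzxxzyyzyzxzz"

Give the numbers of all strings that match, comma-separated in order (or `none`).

1, 2, 3, 6

1 → match
2 → match
3 → match
4 → no match
5 → no match
6 → match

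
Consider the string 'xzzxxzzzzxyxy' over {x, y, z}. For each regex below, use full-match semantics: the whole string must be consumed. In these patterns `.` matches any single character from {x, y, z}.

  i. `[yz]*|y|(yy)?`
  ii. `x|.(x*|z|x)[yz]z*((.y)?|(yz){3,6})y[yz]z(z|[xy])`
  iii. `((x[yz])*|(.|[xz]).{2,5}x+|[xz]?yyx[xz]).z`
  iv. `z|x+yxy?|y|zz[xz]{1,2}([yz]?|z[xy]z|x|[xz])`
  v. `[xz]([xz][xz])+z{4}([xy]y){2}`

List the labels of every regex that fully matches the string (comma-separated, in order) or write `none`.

i → no match
ii → no match
iii → no match — must end with 'z'
iv → no match
v → match

v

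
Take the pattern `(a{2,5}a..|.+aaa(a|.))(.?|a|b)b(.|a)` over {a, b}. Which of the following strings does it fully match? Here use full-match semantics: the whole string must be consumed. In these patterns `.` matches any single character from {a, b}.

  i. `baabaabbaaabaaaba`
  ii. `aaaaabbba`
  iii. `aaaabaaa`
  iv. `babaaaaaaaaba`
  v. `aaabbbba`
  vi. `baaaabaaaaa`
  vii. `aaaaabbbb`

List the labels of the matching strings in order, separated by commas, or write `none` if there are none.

ii, iv, v, vii

i → no match
ii → match
iii → no match
iv → match
v → match
vi → no match
vii → match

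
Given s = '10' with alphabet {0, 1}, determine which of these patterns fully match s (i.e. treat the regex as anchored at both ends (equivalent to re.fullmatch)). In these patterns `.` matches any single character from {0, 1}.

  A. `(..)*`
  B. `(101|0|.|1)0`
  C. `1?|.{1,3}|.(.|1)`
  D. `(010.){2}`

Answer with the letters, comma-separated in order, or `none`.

A → match
B → match
C → match
D → no match — must start with '010'

A, B, C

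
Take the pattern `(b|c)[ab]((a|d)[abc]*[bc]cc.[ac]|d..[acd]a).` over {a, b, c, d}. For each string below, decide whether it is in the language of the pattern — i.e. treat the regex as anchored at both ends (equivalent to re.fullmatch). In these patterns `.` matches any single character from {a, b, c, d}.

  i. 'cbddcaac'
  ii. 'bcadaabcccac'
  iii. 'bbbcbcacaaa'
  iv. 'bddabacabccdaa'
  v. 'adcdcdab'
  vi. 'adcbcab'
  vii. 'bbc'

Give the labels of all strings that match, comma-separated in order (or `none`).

i

i → match
ii → no match
iii → no match
iv → no match
v → no match
vi → no match
vii → no match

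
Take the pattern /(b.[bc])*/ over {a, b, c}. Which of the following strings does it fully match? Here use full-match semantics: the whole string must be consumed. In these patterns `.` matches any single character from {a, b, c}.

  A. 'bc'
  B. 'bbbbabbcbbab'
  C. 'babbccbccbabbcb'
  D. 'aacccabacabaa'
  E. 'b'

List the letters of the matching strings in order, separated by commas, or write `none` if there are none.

A → no match
B → match
C → match
D → no match
E → no match

B, C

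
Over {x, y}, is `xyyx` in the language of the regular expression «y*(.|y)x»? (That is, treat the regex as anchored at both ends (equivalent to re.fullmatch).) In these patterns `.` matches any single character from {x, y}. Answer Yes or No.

No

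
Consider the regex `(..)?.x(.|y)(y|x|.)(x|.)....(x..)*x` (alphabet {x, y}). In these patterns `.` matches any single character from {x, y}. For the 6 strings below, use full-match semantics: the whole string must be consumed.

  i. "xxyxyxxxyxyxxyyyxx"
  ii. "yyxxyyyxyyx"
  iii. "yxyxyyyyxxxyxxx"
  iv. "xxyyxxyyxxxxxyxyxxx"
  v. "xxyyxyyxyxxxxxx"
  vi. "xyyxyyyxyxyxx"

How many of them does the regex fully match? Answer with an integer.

i → no match
ii → no match
iii → no match
iv → no match
v → no match
vi → no match
Total matched: 0

0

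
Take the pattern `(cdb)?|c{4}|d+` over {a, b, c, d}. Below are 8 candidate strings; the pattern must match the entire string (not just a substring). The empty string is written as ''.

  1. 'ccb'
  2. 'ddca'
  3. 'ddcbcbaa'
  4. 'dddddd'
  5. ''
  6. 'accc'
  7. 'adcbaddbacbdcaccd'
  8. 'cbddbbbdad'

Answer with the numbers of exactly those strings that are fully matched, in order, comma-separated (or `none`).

1. 'ccb' → no match
2. 'ddca' → no match
3. 'ddcbcbaa' → no match
4. 'dddddd' → match
5. '' → match
6. 'accc' → no match
7 → no match
8. 'cbddbbbdad' → no match

4, 5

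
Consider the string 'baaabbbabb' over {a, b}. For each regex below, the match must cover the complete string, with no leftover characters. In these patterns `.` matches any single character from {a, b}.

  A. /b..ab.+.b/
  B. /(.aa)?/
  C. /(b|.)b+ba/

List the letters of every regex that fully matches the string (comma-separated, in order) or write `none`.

A

A → match
B → no match
C → no match — must end with 'bba'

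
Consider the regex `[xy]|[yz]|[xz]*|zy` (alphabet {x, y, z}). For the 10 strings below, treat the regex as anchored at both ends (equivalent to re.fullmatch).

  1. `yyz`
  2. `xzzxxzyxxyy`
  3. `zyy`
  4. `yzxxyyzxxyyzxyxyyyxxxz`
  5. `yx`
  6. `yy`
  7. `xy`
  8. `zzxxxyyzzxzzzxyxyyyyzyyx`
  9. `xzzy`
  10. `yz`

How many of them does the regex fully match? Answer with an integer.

1 → no match
2 → no match
3 → no match
4 → no match
5 → no match
6 → no match
7 → no match
8 → no match
9 → no match
10 → no match
Total matched: 0

0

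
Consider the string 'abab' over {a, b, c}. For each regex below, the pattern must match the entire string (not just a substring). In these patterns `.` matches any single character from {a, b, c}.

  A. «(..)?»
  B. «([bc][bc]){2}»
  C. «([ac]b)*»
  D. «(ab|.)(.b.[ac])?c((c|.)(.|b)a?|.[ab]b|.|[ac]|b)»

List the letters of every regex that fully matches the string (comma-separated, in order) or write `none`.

C

A → no match
B → no match
C → match
D → no match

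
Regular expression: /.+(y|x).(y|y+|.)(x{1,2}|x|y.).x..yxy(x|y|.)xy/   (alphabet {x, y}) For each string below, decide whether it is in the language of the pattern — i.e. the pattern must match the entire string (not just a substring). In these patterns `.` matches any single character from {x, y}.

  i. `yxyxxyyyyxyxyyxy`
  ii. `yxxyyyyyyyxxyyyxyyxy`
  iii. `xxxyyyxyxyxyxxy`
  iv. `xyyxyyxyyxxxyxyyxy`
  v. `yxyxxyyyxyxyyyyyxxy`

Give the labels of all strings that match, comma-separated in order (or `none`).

i → no match
ii → match
iii → no match
iv → no match
v → no match

ii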